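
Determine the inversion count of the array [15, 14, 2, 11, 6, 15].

Finding inversions in [15, 14, 2, 11, 6, 15]:

(0, 1): arr[0]=15 > arr[1]=14
(0, 2): arr[0]=15 > arr[2]=2
(0, 3): arr[0]=15 > arr[3]=11
(0, 4): arr[0]=15 > arr[4]=6
(1, 2): arr[1]=14 > arr[2]=2
(1, 3): arr[1]=14 > arr[3]=11
(1, 4): arr[1]=14 > arr[4]=6
(3, 4): arr[3]=11 > arr[4]=6

Total inversions: 8

The array has 8 inversion(s): (0,1), (0,2), (0,3), (0,4), (1,2), (1,3), (1,4), (3,4). Each pair (i,j) satisfies i < j and arr[i] > arr[j].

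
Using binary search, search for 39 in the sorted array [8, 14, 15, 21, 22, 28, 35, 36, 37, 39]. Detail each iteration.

Binary search for 39 in [8, 14, 15, 21, 22, 28, 35, 36, 37, 39]:

lo=0, hi=9, mid=4, arr[mid]=22 -> 22 < 39, search right half
lo=5, hi=9, mid=7, arr[mid]=36 -> 36 < 39, search right half
lo=8, hi=9, mid=8, arr[mid]=37 -> 37 < 39, search right half
lo=9, hi=9, mid=9, arr[mid]=39 -> Found target at index 9!

Binary search finds 39 at index 9 after 4 comparisons. The search repeatedly halves the search space by comparing with the middle element.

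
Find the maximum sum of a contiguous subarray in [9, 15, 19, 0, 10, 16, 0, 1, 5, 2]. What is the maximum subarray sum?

Using Kadane's algorithm on [9, 15, 19, 0, 10, 16, 0, 1, 5, 2]:

Scanning through the array:
Position 1 (value 15): max_ending_here = 24, max_so_far = 24
Position 2 (value 19): max_ending_here = 43, max_so_far = 43
Position 3 (value 0): max_ending_here = 43, max_so_far = 43
Position 4 (value 10): max_ending_here = 53, max_so_far = 53
Position 5 (value 16): max_ending_here = 69, max_so_far = 69
Position 6 (value 0): max_ending_here = 69, max_so_far = 69
Position 7 (value 1): max_ending_here = 70, max_so_far = 70
Position 8 (value 5): max_ending_here = 75, max_so_far = 75
Position 9 (value 2): max_ending_here = 77, max_so_far = 77

Maximum subarray: [9, 15, 19, 0, 10, 16, 0, 1, 5, 2]
Maximum sum: 77

The maximum subarray is [9, 15, 19, 0, 10, 16, 0, 1, 5, 2] with sum 77. This subarray runs from index 0 to index 9.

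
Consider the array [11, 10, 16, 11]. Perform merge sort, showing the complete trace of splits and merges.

Merge sort trace:

Split: [11, 10, 16, 11] -> [11, 10] and [16, 11]
  Split: [11, 10] -> [11] and [10]
  Merge: [11] + [10] -> [10, 11]
  Split: [16, 11] -> [16] and [11]
  Merge: [16] + [11] -> [11, 16]
Merge: [10, 11] + [11, 16] -> [10, 11, 11, 16]

Final sorted array: [10, 11, 11, 16]

The merge sort proceeds by recursively splitting the array and merging sorted halves.
After all merges, the sorted array is [10, 11, 11, 16].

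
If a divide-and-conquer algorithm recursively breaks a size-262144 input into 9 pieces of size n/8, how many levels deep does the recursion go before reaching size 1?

For divide and conquer with division factor 8:

Problem sizes at each level:
Level 0: 262144
Level 1: 32768
Level 2: 4096
Level 3: 512
Level 4: 64
Level 5: 8
Level 6: 1

The root is level 0 and the size-1 base case is level 6 (the tree spans levels 0 through 6, i.e. 7 levels counting the root), so the depth is the number of divisions: log_8(262144) = 6

The recursion tree depth is log_8(262144) = 6. At each level, the problem size is divided by 8, so it takes 6 divisions to reduce to a base case of size 1. The algorithm makes 9 recursive calls at each level.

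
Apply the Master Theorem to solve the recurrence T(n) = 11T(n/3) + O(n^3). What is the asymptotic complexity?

Master Theorem for T(n) = 11T(n/3) + O(n^3):

a = 11, b = 3, c = 3
log_b(a) = log_3(11) = 2.1827

Case 3: c = 3 > log_3(11) = 2.1827
T(n) = O(n^3) = O(n^3)

For T(n) = 11T(n/3) + O(n^3): log_3(11) = 2.1827. This is Case 3 of the Master Theorem (c > log_b(a), work dominated by root), giving O(n^3).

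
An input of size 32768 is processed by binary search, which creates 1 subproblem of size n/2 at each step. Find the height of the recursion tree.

For divide and conquer with division factor 2:

Problem sizes at each level:
Level 0: 32768
Level 1: 16384
Level 2: 8192
Level 3: 4096
Level 4: 2048
Level 5: 1024
Level 6: 512
Level 7: 256
Level 8: 128
Level 9: 64
Level 10: 32
Level 11: 16
Level 12: 8
Level 13: 4
Level 14: 2
Level 15: 1

The root is level 0 and the size-1 base case is level 15 (the tree spans levels 0 through 15, i.e. 16 levels counting the root), so the depth is the number of divisions: log_2(32768) = 15

The recursion tree depth is log_2(32768) = 15. At each level, the problem size is divided by 2, so it takes 15 divisions to reduce to a base case of size 1. The algorithm makes 1 recursive call at each level.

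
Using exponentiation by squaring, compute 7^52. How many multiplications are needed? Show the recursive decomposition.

Computing 7^52 by squaring (build up from 7^1; each line after the first costs one multiplication):

7^1 = 7
7^2 = (7^1)^2 = 7^2 = 49
7^3 = 7 * 7^2 = 7 * 49 = 343
7^6 = (7^3)^2 = 343^2 = 117649
7^12 = (7^6)^2 = 117649^2 = 13841287201
7^13 = 7 * 7^12 = 7 * 13841287201 = 96889010407
7^26 = (7^13)^2 = 96889010407^2 = 9387480337647754305649
7^52 = (7^26)^2 = 9387480337647754305649^2 = 88124787089723195184393736687912818113311201

Result: 88124787089723195184393736687912818113311201
Multiplications needed: 7 (7 lines after 7^1)

7^52 = 88124787089723195184393736687912818113311201. Using exponentiation by squaring, this requires 7 multiplications. The key idea: if the exponent is even, square the half-power; if odd, multiply by the base once.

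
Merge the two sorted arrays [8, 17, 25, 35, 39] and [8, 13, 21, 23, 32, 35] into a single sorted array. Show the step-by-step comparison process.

Merging process:

Compare 8 vs 8: take 8 from left. Merged: [8]
Compare 17 vs 8: take 8 from right. Merged: [8, 8]
Compare 17 vs 13: take 13 from right. Merged: [8, 8, 13]
Compare 17 vs 21: take 17 from left. Merged: [8, 8, 13, 17]
Compare 25 vs 21: take 21 from right. Merged: [8, 8, 13, 17, 21]
Compare 25 vs 23: take 23 from right. Merged: [8, 8, 13, 17, 21, 23]
Compare 25 vs 32: take 25 from left. Merged: [8, 8, 13, 17, 21, 23, 25]
Compare 35 vs 32: take 32 from right. Merged: [8, 8, 13, 17, 21, 23, 25, 32]
Compare 35 vs 35: take 35 from left. Merged: [8, 8, 13, 17, 21, 23, 25, 32, 35]
Compare 39 vs 35: take 35 from right. Merged: [8, 8, 13, 17, 21, 23, 25, 32, 35, 35]
Append remaining from left: [39]. Merged: [8, 8, 13, 17, 21, 23, 25, 32, 35, 35, 39]

Final merged array: [8, 8, 13, 17, 21, 23, 25, 32, 35, 35, 39]
Total comparisons: 10

The merged array is [8, 8, 13, 17, 21, 23, 25, 32, 35, 35, 39], requiring 10 comparisons. The merge step runs in O(n) time where n is the total number of elements.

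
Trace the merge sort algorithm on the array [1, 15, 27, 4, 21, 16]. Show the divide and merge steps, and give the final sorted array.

Merge sort trace:

Split: [1, 15, 27, 4, 21, 16] -> [1, 15, 27] and [4, 21, 16]
  Split: [1, 15, 27] -> [1] and [15, 27]
    Split: [15, 27] -> [15] and [27]
    Merge: [15] + [27] -> [15, 27]
  Merge: [1] + [15, 27] -> [1, 15, 27]
  Split: [4, 21, 16] -> [4] and [21, 16]
    Split: [21, 16] -> [21] and [16]
    Merge: [21] + [16] -> [16, 21]
  Merge: [4] + [16, 21] -> [4, 16, 21]
Merge: [1, 15, 27] + [4, 16, 21] -> [1, 4, 15, 16, 21, 27]

Final sorted array: [1, 4, 15, 16, 21, 27]

The merge sort proceeds by recursively splitting the array and merging sorted halves.
After all merges, the sorted array is [1, 4, 15, 16, 21, 27].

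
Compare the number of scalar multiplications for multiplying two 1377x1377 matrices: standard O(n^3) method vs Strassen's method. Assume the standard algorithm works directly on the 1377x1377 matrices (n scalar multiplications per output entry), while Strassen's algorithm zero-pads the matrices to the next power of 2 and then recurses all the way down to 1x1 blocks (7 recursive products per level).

Matrix multiplication for 1377x1377 matrices:

Strassen's algorithm requires power-of-2 dimensions. Pad 1377x1377 to 2048x2048 (next power of 2).

Standard algorithm: 1377^3 = 2610969633 multiplications
Strassen's algorithm: 7^(log2(2048)) = 7^11 = 1977326743 multiplications
Savings: 2610969633 - 1977326743 = 633642890 multiplications

Standard: 2610969633 multiplications (1377^3). Strassen: 1977326743 multiplications (7^11, after padding to 2048x2048). Strassen reduces 8 recursive multiplications to 7 at each level.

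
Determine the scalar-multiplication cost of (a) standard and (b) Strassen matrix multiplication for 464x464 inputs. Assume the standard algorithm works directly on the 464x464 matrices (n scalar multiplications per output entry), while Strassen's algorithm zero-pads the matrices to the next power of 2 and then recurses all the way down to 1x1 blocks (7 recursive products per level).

Matrix multiplication for 464x464 matrices:

Strassen's algorithm requires power-of-2 dimensions. Pad 464x464 to 512x512 (next power of 2).

Standard algorithm: 464^3 = 99897344 multiplications
Strassen's algorithm: 7^(log2(512)) = 7^9 = 40353607 multiplications
Savings: 99897344 - 40353607 = 59543737 multiplications

Standard: 99897344 multiplications (464^3). Strassen: 40353607 multiplications (7^9, after padding to 512x512). Strassen reduces 8 recursive multiplications to 7 at each level.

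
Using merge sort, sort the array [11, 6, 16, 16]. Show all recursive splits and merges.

Merge sort trace:

Split: [11, 6, 16, 16] -> [11, 6] and [16, 16]
  Split: [11, 6] -> [11] and [6]
  Merge: [11] + [6] -> [6, 11]
  Split: [16, 16] -> [16] and [16]
  Merge: [16] + [16] -> [16, 16]
Merge: [6, 11] + [16, 16] -> [6, 11, 16, 16]

Final sorted array: [6, 11, 16, 16]

The merge sort proceeds by recursively splitting the array and merging sorted halves.
After all merges, the sorted array is [6, 11, 16, 16].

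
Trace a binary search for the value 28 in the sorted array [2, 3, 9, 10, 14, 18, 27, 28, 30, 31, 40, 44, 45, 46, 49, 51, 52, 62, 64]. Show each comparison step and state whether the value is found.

Binary search for 28 in [2, 3, 9, 10, 14, 18, 27, 28, 30, 31, 40, 44, 45, 46, 49, 51, 52, 62, 64]:

lo=0, hi=18, mid=9, arr[mid]=31 -> 31 > 28, search left half
lo=0, hi=8, mid=4, arr[mid]=14 -> 14 < 28, search right half
lo=5, hi=8, mid=6, arr[mid]=27 -> 27 < 28, search right half
lo=7, hi=8, mid=7, arr[mid]=28 -> Found target at index 7!

Binary search finds 28 at index 7 after 4 comparisons. The search repeatedly halves the search space by comparing with the middle element.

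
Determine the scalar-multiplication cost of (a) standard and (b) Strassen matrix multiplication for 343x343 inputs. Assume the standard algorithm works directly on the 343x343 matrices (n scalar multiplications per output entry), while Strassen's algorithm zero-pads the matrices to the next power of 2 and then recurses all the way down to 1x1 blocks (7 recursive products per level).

Matrix multiplication for 343x343 matrices:

Strassen's algorithm requires power-of-2 dimensions. Pad 343x343 to 512x512 (next power of 2).

Standard algorithm: 343^3 = 40353607 multiplications
Strassen's algorithm: 7^(log2(512)) = 7^9 = 40353607 multiplications
Savings: 40353607 - 40353607 = 0 multiplications

Standard: 40353607 multiplications (343^3). Strassen: 40353607 multiplications (7^9, after padding to 512x512). Strassen reduces 8 recursive multiplications to 7 at each level.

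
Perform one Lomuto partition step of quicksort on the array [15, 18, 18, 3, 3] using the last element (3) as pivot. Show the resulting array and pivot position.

Lomuto partition with pivot = 3:

Initial array: [15, 18, 18, 3, 3]

arr[0]=15 > 3: no swap
arr[1]=18 > 3: no swap
arr[2]=18 > 3: no swap
arr[3]=3 <= 3: swap with position 0, array becomes [3, 18, 18, 15, 3]

Place pivot at position 1: [3, 3, 18, 15, 18]
Pivot position: 1

After partitioning with pivot 3, the array becomes [3, 3, 18, 15, 18]. The pivot is placed at index 1. All elements to the left of the pivot are <= 3, and all elements to the right are > 3.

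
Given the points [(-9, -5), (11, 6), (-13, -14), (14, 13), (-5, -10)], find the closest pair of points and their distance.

Computing all pairwise distances among 5 points:

d((-9, -5), (11, 6)) = 22.8254
d((-9, -5), (-13, -14)) = 9.8489
d((-9, -5), (14, 13)) = 29.2062
d((-9, -5), (-5, -10)) = 6.4031 <-- minimum
d((11, 6), (-13, -14)) = 31.241
d((11, 6), (14, 13)) = 7.6158
d((11, 6), (-5, -10)) = 22.6274
d((-13, -14), (14, 13)) = 38.1838
d((-13, -14), (-5, -10)) = 8.9443
d((14, 13), (-5, -10)) = 29.8329

Closest pair: (-9, -5) and (-5, -10) with distance 6.4031

The closest pair is (-9, -5) and (-5, -10) with Euclidean distance 6.4031. For 5 points, brute-force pairwise comparison is shown above. For large n, the divide-and-conquer algorithm (sort by x, recurse on halves, check the dividing strip) achieves O(n log n).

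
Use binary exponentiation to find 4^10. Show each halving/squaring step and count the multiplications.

Computing 4^10 by squaring (build up from 4^1; each line after the first costs one multiplication):

4^1 = 4
4^2 = (4^1)^2 = 4^2 = 16
4^4 = (4^2)^2 = 16^2 = 256
4^5 = 4 * 4^4 = 4 * 256 = 1024
4^10 = (4^5)^2 = 1024^2 = 1048576

Result: 1048576
Multiplications needed: 4 (4 lines after 4^1)

4^10 = 1048576. Using exponentiation by squaring, this requires 4 multiplications. The key idea: if the exponent is even, square the half-power; if odd, multiply by the base once.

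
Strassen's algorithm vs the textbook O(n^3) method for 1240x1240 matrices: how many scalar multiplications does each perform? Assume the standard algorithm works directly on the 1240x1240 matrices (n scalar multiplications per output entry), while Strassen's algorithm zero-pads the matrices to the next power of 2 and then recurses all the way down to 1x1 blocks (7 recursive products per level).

Matrix multiplication for 1240x1240 matrices:

Strassen's algorithm requires power-of-2 dimensions. Pad 1240x1240 to 2048x2048 (next power of 2).

Standard algorithm: 1240^3 = 1906624000 multiplications
Strassen's algorithm: 7^(log2(2048)) = 7^11 = 1977326743 multiplications
Difference: 1906624000 - 1977326743 = -70702743 (Strassen uses MORE here due to padding overhead — for small or just-over-power-of-2 n, padding can outweigh the per-level savings)

Standard: 1906624000 multiplications (1240^3). Strassen: 1977326743 multiplications (7^11, after padding to 2048x2048). Strassen reduces 8 recursive multiplications to 7 at each level.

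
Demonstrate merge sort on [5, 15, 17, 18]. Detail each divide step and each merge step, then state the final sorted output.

Merge sort trace:

Split: [5, 15, 17, 18] -> [5, 15] and [17, 18]
  Split: [5, 15] -> [5] and [15]
  Merge: [5] + [15] -> [5, 15]
  Split: [17, 18] -> [17] and [18]
  Merge: [17] + [18] -> [17, 18]
Merge: [5, 15] + [17, 18] -> [5, 15, 17, 18]

Final sorted array: [5, 15, 17, 18]

The merge sort proceeds by recursively splitting the array and merging sorted halves.
After all merges, the sorted array is [5, 15, 17, 18].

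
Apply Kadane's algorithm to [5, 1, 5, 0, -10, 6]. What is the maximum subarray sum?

Using Kadane's algorithm on [5, 1, 5, 0, -10, 6]:

Scanning through the array:
Position 1 (value 1): max_ending_here = 6, max_so_far = 6
Position 2 (value 5): max_ending_here = 11, max_so_far = 11
Position 3 (value 0): max_ending_here = 11, max_so_far = 11
Position 4 (value -10): max_ending_here = 1, max_so_far = 11
Position 5 (value 6): max_ending_here = 7, max_so_far = 11

Maximum subarray: [5, 1, 5]
Maximum sum: 11

The maximum subarray is [5, 1, 5] with sum 11. This subarray runs from index 0 to index 2.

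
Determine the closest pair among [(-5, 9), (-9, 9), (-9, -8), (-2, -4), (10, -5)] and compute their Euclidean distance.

Computing all pairwise distances among 5 points:

d((-5, 9), (-9, 9)) = 4.0 <-- minimum
d((-5, 9), (-9, -8)) = 17.4642
d((-5, 9), (-2, -4)) = 13.3417
d((-5, 9), (10, -5)) = 20.5183
d((-9, 9), (-9, -8)) = 17.0
d((-9, 9), (-2, -4)) = 14.7648
d((-9, 9), (10, -5)) = 23.6008
d((-9, -8), (-2, -4)) = 8.0623
d((-9, -8), (10, -5)) = 19.2354
d((-2, -4), (10, -5)) = 12.0416

Closest pair: (-5, 9) and (-9, 9) with distance 4.0

The closest pair is (-5, 9) and (-9, 9) with Euclidean distance 4.0. For 5 points, brute-force pairwise comparison is shown above. For large n, the divide-and-conquer algorithm (sort by x, recurse on halves, check the dividing strip) achieves O(n log n).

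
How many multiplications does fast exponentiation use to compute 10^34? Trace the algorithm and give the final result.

Computing 10^34 by squaring (build up from 10^1; each line after the first costs one multiplication):

10^1 = 10
10^2 = (10^1)^2 = 10^2 = 100
10^4 = (10^2)^2 = 100^2 = 10000
10^8 = (10^4)^2 = 10000^2 = 100000000
10^16 = (10^8)^2 = 100000000^2 = 10000000000000000
10^17 = 10 * 10^16 = 10 * 10000000000000000 = 100000000000000000
10^34 = (10^17)^2 = 100000000000000000^2 = 10000000000000000000000000000000000

Result: 10000000000000000000000000000000000
Multiplications needed: 6 (6 lines after 10^1)

10^34 = 10000000000000000000000000000000000. Using exponentiation by squaring, this requires 6 multiplications. The key idea: if the exponent is even, square the half-power; if odd, multiply by the base once.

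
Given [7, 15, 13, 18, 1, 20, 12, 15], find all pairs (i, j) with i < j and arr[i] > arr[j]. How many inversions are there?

Finding inversions in [7, 15, 13, 18, 1, 20, 12, 15]:

(0, 4): arr[0]=7 > arr[4]=1
(1, 2): arr[1]=15 > arr[2]=13
(1, 4): arr[1]=15 > arr[4]=1
(1, 6): arr[1]=15 > arr[6]=12
(2, 4): arr[2]=13 > arr[4]=1
(2, 6): arr[2]=13 > arr[6]=12
(3, 4): arr[3]=18 > arr[4]=1
(3, 6): arr[3]=18 > arr[6]=12
(3, 7): arr[3]=18 > arr[7]=15
(5, 6): arr[5]=20 > arr[6]=12
(5, 7): arr[5]=20 > arr[7]=15

Total inversions: 11

The array has 11 inversion(s): (0,4), (1,2), (1,4), (1,6), (2,4), (2,6), (3,4), (3,6), (3,7), (5,6), (5,7). Each pair (i,j) satisfies i < j and arr[i] > arr[j].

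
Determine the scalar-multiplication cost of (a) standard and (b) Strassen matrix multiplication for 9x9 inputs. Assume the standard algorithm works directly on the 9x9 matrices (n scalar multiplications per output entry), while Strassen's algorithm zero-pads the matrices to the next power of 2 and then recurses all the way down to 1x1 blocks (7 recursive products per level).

Matrix multiplication for 9x9 matrices:

Strassen's algorithm requires power-of-2 dimensions. Pad 9x9 to 16x16 (next power of 2).

Standard algorithm: 9^3 = 729 multiplications
Strassen's algorithm: 7^(log2(16)) = 7^4 = 2401 multiplications
Difference: 729 - 2401 = -1672 (Strassen uses MORE here due to padding overhead — for small or just-over-power-of-2 n, padding can outweigh the per-level savings)

Standard: 729 multiplications (9^3). Strassen: 2401 multiplications (7^4, after padding to 16x16). Strassen reduces 8 recursive multiplications to 7 at each level.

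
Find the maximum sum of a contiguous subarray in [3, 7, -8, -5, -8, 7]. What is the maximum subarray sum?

Using Kadane's algorithm on [3, 7, -8, -5, -8, 7]:

Scanning through the array:
Position 1 (value 7): max_ending_here = 10, max_so_far = 10
Position 2 (value -8): max_ending_here = 2, max_so_far = 10
Position 3 (value -5): max_ending_here = -3, max_so_far = 10
Position 4 (value -8): max_ending_here = -8, max_so_far = 10
Position 5 (value 7): max_ending_here = 7, max_so_far = 10

Maximum subarray: [3, 7]
Maximum sum: 10

The maximum subarray is [3, 7] with sum 10. This subarray runs from index 0 to index 1.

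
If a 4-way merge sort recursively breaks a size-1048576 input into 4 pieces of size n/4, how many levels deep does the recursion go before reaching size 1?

For divide and conquer with division factor 4:

Problem sizes at each level:
Level 0: 1048576
Level 1: 262144
Level 2: 65536
Level 3: 16384
Level 4: 4096
Level 5: 1024
Level 6: 256
Level 7: 64
Level 8: 16
Level 9: 4
Level 10: 1

The root is level 0 and the size-1 base case is level 10 (the tree spans levels 0 through 10, i.e. 11 levels counting the root), so the depth is the number of divisions: log_4(1048576) = 10

The recursion tree depth is log_4(1048576) = 10. At each level, the problem size is divided by 4, so it takes 10 divisions to reduce to a base case of size 1. The algorithm makes 4 recursive calls at each level.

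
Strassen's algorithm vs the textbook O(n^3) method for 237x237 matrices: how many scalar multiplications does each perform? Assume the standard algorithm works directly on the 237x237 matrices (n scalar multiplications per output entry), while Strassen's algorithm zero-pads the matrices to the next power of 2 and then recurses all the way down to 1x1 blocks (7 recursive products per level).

Matrix multiplication for 237x237 matrices:

Strassen's algorithm requires power-of-2 dimensions. Pad 237x237 to 256x256 (next power of 2).

Standard algorithm: 237^3 = 13312053 multiplications
Strassen's algorithm: 7^(log2(256)) = 7^8 = 5764801 multiplications
Savings: 13312053 - 5764801 = 7547252 multiplications

Standard: 13312053 multiplications (237^3). Strassen: 5764801 multiplications (7^8, after padding to 256x256). Strassen reduces 8 recursive multiplications to 7 at each level.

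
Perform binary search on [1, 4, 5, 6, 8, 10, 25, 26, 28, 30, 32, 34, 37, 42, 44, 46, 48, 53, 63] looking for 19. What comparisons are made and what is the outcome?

Binary search for 19 in [1, 4, 5, 6, 8, 10, 25, 26, 28, 30, 32, 34, 37, 42, 44, 46, 48, 53, 63]:

lo=0, hi=18, mid=9, arr[mid]=30 -> 30 > 19, search left half
lo=0, hi=8, mid=4, arr[mid]=8 -> 8 < 19, search right half
lo=5, hi=8, mid=6, arr[mid]=25 -> 25 > 19, search left half
lo=5, hi=5, mid=5, arr[mid]=10 -> 10 < 19, search right half
lo=6 > hi=5, target 19 not found

Binary search determines that 19 is not in the array after 4 comparisons. The search space was exhausted without finding the target.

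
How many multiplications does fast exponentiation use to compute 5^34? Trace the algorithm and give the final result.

Computing 5^34 by squaring (build up from 5^1; each line after the first costs one multiplication):

5^1 = 5
5^2 = (5^1)^2 = 5^2 = 25
5^4 = (5^2)^2 = 25^2 = 625
5^8 = (5^4)^2 = 625^2 = 390625
5^16 = (5^8)^2 = 390625^2 = 152587890625
5^17 = 5 * 5^16 = 5 * 152587890625 = 762939453125
5^34 = (5^17)^2 = 762939453125^2 = 582076609134674072265625

Result: 582076609134674072265625
Multiplications needed: 6 (6 lines after 5^1)

5^34 = 582076609134674072265625. Using exponentiation by squaring, this requires 6 multiplications. The key idea: if the exponent is even, square the half-power; if odd, multiply by the base once.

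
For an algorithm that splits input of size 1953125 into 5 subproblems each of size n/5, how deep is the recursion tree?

For divide and conquer with division factor 5:

Problem sizes at each level:
Level 0: 1953125
Level 1: 390625
Level 2: 78125
Level 3: 15625
Level 4: 3125
Level 5: 625
Level 6: 125
Level 7: 25
Level 8: 5
Level 9: 1

The root is level 0 and the size-1 base case is level 9 (the tree spans levels 0 through 9, i.e. 10 levels counting the root), so the depth is the number of divisions: log_5(1953125) = 9

The recursion tree depth is log_5(1953125) = 9. At each level, the problem size is divided by 5, so it takes 9 divisions to reduce to a base case of size 1. The algorithm makes 5 recursive calls at each level.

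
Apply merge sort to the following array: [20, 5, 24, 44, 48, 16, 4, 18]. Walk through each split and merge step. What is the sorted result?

Merge sort trace:

Split: [20, 5, 24, 44, 48, 16, 4, 18] -> [20, 5, 24, 44] and [48, 16, 4, 18]
  Split: [20, 5, 24, 44] -> [20, 5] and [24, 44]
    Split: [20, 5] -> [20] and [5]
    Merge: [20] + [5] -> [5, 20]
    Split: [24, 44] -> [24] and [44]
    Merge: [24] + [44] -> [24, 44]
  Merge: [5, 20] + [24, 44] -> [5, 20, 24, 44]
  Split: [48, 16, 4, 18] -> [48, 16] and [4, 18]
    Split: [48, 16] -> [48] and [16]
    Merge: [48] + [16] -> [16, 48]
    Split: [4, 18] -> [4] and [18]
    Merge: [4] + [18] -> [4, 18]
  Merge: [16, 48] + [4, 18] -> [4, 16, 18, 48]
Merge: [5, 20, 24, 44] + [4, 16, 18, 48] -> [4, 5, 16, 18, 20, 24, 44, 48]

Final sorted array: [4, 5, 16, 18, 20, 24, 44, 48]

The merge sort proceeds by recursively splitting the array and merging sorted halves.
After all merges, the sorted array is [4, 5, 16, 18, 20, 24, 44, 48].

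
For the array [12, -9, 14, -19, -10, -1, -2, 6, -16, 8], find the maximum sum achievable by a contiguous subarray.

Using Kadane's algorithm on [12, -9, 14, -19, -10, -1, -2, 6, -16, 8]:

Scanning through the array:
Position 1 (value -9): max_ending_here = 3, max_so_far = 12
Position 2 (value 14): max_ending_here = 17, max_so_far = 17
Position 3 (value -19): max_ending_here = -2, max_so_far = 17
Position 4 (value -10): max_ending_here = -10, max_so_far = 17
Position 5 (value -1): max_ending_here = -1, max_so_far = 17
Position 6 (value -2): max_ending_here = -2, max_so_far = 17
Position 7 (value 6): max_ending_here = 6, max_so_far = 17
Position 8 (value -16): max_ending_here = -10, max_so_far = 17
Position 9 (value 8): max_ending_here = 8, max_so_far = 17

Maximum subarray: [12, -9, 14]
Maximum sum: 17

The maximum subarray is [12, -9, 14] with sum 17. This subarray runs from index 0 to index 2.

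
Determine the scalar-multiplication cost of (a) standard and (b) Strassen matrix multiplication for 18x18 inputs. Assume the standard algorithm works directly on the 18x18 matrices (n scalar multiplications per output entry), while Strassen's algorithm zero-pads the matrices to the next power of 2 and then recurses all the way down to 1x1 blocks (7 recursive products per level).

Matrix multiplication for 18x18 matrices:

Strassen's algorithm requires power-of-2 dimensions. Pad 18x18 to 32x32 (next power of 2).

Standard algorithm: 18^3 = 5832 multiplications
Strassen's algorithm: 7^(log2(32)) = 7^5 = 16807 multiplications
Difference: 5832 - 16807 = -10975 (Strassen uses MORE here due to padding overhead — for small or just-over-power-of-2 n, padding can outweigh the per-level savings)

Standard: 5832 multiplications (18^3). Strassen: 16807 multiplications (7^5, after padding to 32x32). Strassen reduces 8 recursive multiplications to 7 at each level.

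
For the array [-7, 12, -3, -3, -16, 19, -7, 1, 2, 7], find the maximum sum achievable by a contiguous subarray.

Using Kadane's algorithm on [-7, 12, -3, -3, -16, 19, -7, 1, 2, 7]:

Scanning through the array:
Position 1 (value 12): max_ending_here = 12, max_so_far = 12
Position 2 (value -3): max_ending_here = 9, max_so_far = 12
Position 3 (value -3): max_ending_here = 6, max_so_far = 12
Position 4 (value -16): max_ending_here = -10, max_so_far = 12
Position 5 (value 19): max_ending_here = 19, max_so_far = 19
Position 6 (value -7): max_ending_here = 12, max_so_far = 19
Position 7 (value 1): max_ending_here = 13, max_so_far = 19
Position 8 (value 2): max_ending_here = 15, max_so_far = 19
Position 9 (value 7): max_ending_here = 22, max_so_far = 22

Maximum subarray: [19, -7, 1, 2, 7]
Maximum sum: 22

The maximum subarray is [19, -7, 1, 2, 7] with sum 22. This subarray runs from index 5 to index 9.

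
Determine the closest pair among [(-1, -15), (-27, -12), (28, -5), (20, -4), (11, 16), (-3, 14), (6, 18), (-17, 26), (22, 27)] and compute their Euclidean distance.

Computing all pairwise distances among 9 points:

d((-1, -15), (-27, -12)) = 26.1725
d((-1, -15), (28, -5)) = 30.6757
d((-1, -15), (20, -4)) = 23.7065
d((-1, -15), (11, 16)) = 33.2415
d((-1, -15), (-3, 14)) = 29.0689
d((-1, -15), (6, 18)) = 33.7343
d((-1, -15), (-17, 26)) = 44.0114
d((-1, -15), (22, 27)) = 47.8853
d((-27, -12), (28, -5)) = 55.4437
d((-27, -12), (20, -4)) = 47.676
d((-27, -12), (11, 16)) = 47.2017
d((-27, -12), (-3, 14)) = 35.3836
d((-27, -12), (6, 18)) = 44.5982
d((-27, -12), (-17, 26)) = 39.2938
d((-27, -12), (22, 27)) = 62.6259
d((28, -5), (20, -4)) = 8.0623
d((28, -5), (11, 16)) = 27.0185
d((28, -5), (-3, 14)) = 36.3593
d((28, -5), (6, 18)) = 31.8277
d((28, -5), (-17, 26)) = 54.6443
d((28, -5), (22, 27)) = 32.5576
d((20, -4), (11, 16)) = 21.9317
d((20, -4), (-3, 14)) = 29.2062
d((20, -4), (6, 18)) = 26.0768
d((20, -4), (-17, 26)) = 47.634
d((20, -4), (22, 27)) = 31.0644
d((11, 16), (-3, 14)) = 14.1421
d((11, 16), (6, 18)) = 5.3852 <-- minimum
d((11, 16), (-17, 26)) = 29.7321
d((11, 16), (22, 27)) = 15.5563
d((-3, 14), (6, 18)) = 9.8489
d((-3, 14), (-17, 26)) = 18.4391
d((-3, 14), (22, 27)) = 28.178
d((6, 18), (-17, 26)) = 24.3516
d((6, 18), (22, 27)) = 18.3576
d((-17, 26), (22, 27)) = 39.0128

Closest pair: (11, 16) and (6, 18) with distance 5.3852

The closest pair is (11, 16) and (6, 18) with Euclidean distance 5.3852. For 9 points, brute-force pairwise comparison is shown above. For large n, the divide-and-conquer algorithm (sort by x, recurse on halves, check the dividing strip) achieves O(n log n).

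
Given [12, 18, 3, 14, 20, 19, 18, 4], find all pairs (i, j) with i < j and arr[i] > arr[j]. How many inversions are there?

Finding inversions in [12, 18, 3, 14, 20, 19, 18, 4]:

(0, 2): arr[0]=12 > arr[2]=3
(0, 7): arr[0]=12 > arr[7]=4
(1, 2): arr[1]=18 > arr[2]=3
(1, 3): arr[1]=18 > arr[3]=14
(1, 7): arr[1]=18 > arr[7]=4
(3, 7): arr[3]=14 > arr[7]=4
(4, 5): arr[4]=20 > arr[5]=19
(4, 6): arr[4]=20 > arr[6]=18
(4, 7): arr[4]=20 > arr[7]=4
(5, 6): arr[5]=19 > arr[6]=18
(5, 7): arr[5]=19 > arr[7]=4
(6, 7): arr[6]=18 > arr[7]=4

Total inversions: 12

The array has 12 inversion(s): (0,2), (0,7), (1,2), (1,3), (1,7), (3,7), (4,5), (4,6), (4,7), (5,6), (5,7), (6,7). Each pair (i,j) satisfies i < j and arr[i] > arr[j].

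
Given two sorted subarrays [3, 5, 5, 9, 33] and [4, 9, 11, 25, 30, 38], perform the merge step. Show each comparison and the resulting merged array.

Merging process:

Compare 3 vs 4: take 3 from left. Merged: [3]
Compare 5 vs 4: take 4 from right. Merged: [3, 4]
Compare 5 vs 9: take 5 from left. Merged: [3, 4, 5]
Compare 5 vs 9: take 5 from left. Merged: [3, 4, 5, 5]
Compare 9 vs 9: take 9 from left. Merged: [3, 4, 5, 5, 9]
Compare 33 vs 9: take 9 from right. Merged: [3, 4, 5, 5, 9, 9]
Compare 33 vs 11: take 11 from right. Merged: [3, 4, 5, 5, 9, 9, 11]
Compare 33 vs 25: take 25 from right. Merged: [3, 4, 5, 5, 9, 9, 11, 25]
Compare 33 vs 30: take 30 from right. Merged: [3, 4, 5, 5, 9, 9, 11, 25, 30]
Compare 33 vs 38: take 33 from left. Merged: [3, 4, 5, 5, 9, 9, 11, 25, 30, 33]
Append remaining from right: [38]. Merged: [3, 4, 5, 5, 9, 9, 11, 25, 30, 33, 38]

Final merged array: [3, 4, 5, 5, 9, 9, 11, 25, 30, 33, 38]
Total comparisons: 10

The merged array is [3, 4, 5, 5, 9, 9, 11, 25, 30, 33, 38], requiring 10 comparisons. The merge step runs in O(n) time where n is the total number of elements.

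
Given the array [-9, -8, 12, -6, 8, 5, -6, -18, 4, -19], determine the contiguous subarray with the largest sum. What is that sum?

Using Kadane's algorithm on [-9, -8, 12, -6, 8, 5, -6, -18, 4, -19]:

Scanning through the array:
Position 1 (value -8): max_ending_here = -8, max_so_far = -8
Position 2 (value 12): max_ending_here = 12, max_so_far = 12
Position 3 (value -6): max_ending_here = 6, max_so_far = 12
Position 4 (value 8): max_ending_here = 14, max_so_far = 14
Position 5 (value 5): max_ending_here = 19, max_so_far = 19
Position 6 (value -6): max_ending_here = 13, max_so_far = 19
Position 7 (value -18): max_ending_here = -5, max_so_far = 19
Position 8 (value 4): max_ending_here = 4, max_so_far = 19
Position 9 (value -19): max_ending_here = -15, max_so_far = 19

Maximum subarray: [12, -6, 8, 5]
Maximum sum: 19

The maximum subarray is [12, -6, 8, 5] with sum 19. This subarray runs from index 2 to index 5.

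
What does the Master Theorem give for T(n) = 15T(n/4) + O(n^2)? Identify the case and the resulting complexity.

Master Theorem for T(n) = 15T(n/4) + O(n^2):

a = 15, b = 4, c = 2
log_b(a) = log_4(15) = 1.9534

Case 3: c = 2 > log_4(15) = 1.9534
T(n) = O(n^2) = O(n^2)

For T(n) = 15T(n/4) + O(n^2): log_4(15) = 1.9534. This is Case 3 of the Master Theorem (c > log_b(a), work dominated by root), giving O(n^2).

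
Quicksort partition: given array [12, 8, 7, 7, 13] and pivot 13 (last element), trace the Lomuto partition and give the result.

Lomuto partition with pivot = 13:

Initial array: [12, 8, 7, 7, 13]

arr[0]=12 <= 13: swap with position 0, array becomes [12, 8, 7, 7, 13]
arr[1]=8 <= 13: swap with position 1, array becomes [12, 8, 7, 7, 13]
arr[2]=7 <= 13: swap with position 2, array becomes [12, 8, 7, 7, 13]
arr[3]=7 <= 13: swap with position 3, array becomes [12, 8, 7, 7, 13]

Place pivot at position 4: [12, 8, 7, 7, 13]
Pivot position: 4

After partitioning with pivot 13, the array becomes [12, 8, 7, 7, 13]. The pivot is placed at index 4. All elements to the left of the pivot are <= 13, and all elements to the right are > 13.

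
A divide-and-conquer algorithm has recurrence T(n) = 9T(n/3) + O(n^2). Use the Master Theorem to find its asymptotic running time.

Master Theorem for T(n) = 9T(n/3) + O(n^2):

a = 9, b = 3, c = 2
log_b(a) = log_3(9) = 2.0000

Case 2: c = 2 = log_3(9) = 2.0000
T(n) = O(n^2 log n) = O(n^2 log n)

For T(n) = 9T(n/3) + O(n^2): log_3(9) = 2.0000. This is Case 2 of the Master Theorem (c = log_b(a), equal work at all levels), giving O(n^2 log n).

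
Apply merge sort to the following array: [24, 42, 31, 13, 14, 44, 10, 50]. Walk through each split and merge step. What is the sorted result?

Merge sort trace:

Split: [24, 42, 31, 13, 14, 44, 10, 50] -> [24, 42, 31, 13] and [14, 44, 10, 50]
  Split: [24, 42, 31, 13] -> [24, 42] and [31, 13]
    Split: [24, 42] -> [24] and [42]
    Merge: [24] + [42] -> [24, 42]
    Split: [31, 13] -> [31] and [13]
    Merge: [31] + [13] -> [13, 31]
  Merge: [24, 42] + [13, 31] -> [13, 24, 31, 42]
  Split: [14, 44, 10, 50] -> [14, 44] and [10, 50]
    Split: [14, 44] -> [14] and [44]
    Merge: [14] + [44] -> [14, 44]
    Split: [10, 50] -> [10] and [50]
    Merge: [10] + [50] -> [10, 50]
  Merge: [14, 44] + [10, 50] -> [10, 14, 44, 50]
Merge: [13, 24, 31, 42] + [10, 14, 44, 50] -> [10, 13, 14, 24, 31, 42, 44, 50]

Final sorted array: [10, 13, 14, 24, 31, 42, 44, 50]

The merge sort proceeds by recursively splitting the array and merging sorted halves.
After all merges, the sorted array is [10, 13, 14, 24, 31, 42, 44, 50].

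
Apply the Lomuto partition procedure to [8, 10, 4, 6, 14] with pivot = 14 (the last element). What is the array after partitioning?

Lomuto partition with pivot = 14:

Initial array: [8, 10, 4, 6, 14]

arr[0]=8 <= 14: swap with position 0, array becomes [8, 10, 4, 6, 14]
arr[1]=10 <= 14: swap with position 1, array becomes [8, 10, 4, 6, 14]
arr[2]=4 <= 14: swap with position 2, array becomes [8, 10, 4, 6, 14]
arr[3]=6 <= 14: swap with position 3, array becomes [8, 10, 4, 6, 14]

Place pivot at position 4: [8, 10, 4, 6, 14]
Pivot position: 4

After partitioning with pivot 14, the array becomes [8, 10, 4, 6, 14]. The pivot is placed at index 4. All elements to the left of the pivot are <= 14, and all elements to the right are > 14.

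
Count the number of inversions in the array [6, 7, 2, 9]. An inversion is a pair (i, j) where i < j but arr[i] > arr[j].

Finding inversions in [6, 7, 2, 9]:

(0, 2): arr[0]=6 > arr[2]=2
(1, 2): arr[1]=7 > arr[2]=2

Total inversions: 2

The array has 2 inversion(s): (0,2), (1,2). Each pair (i,j) satisfies i < j and arr[i] > arr[j].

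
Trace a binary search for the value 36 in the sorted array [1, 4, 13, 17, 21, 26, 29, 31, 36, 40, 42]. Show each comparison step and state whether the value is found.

Binary search for 36 in [1, 4, 13, 17, 21, 26, 29, 31, 36, 40, 42]:

lo=0, hi=10, mid=5, arr[mid]=26 -> 26 < 36, search right half
lo=6, hi=10, mid=8, arr[mid]=36 -> Found target at index 8!

Binary search finds 36 at index 8 after 2 comparisons. The search repeatedly halves the search space by comparing with the middle element.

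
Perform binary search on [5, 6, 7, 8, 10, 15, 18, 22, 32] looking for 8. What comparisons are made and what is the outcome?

Binary search for 8 in [5, 6, 7, 8, 10, 15, 18, 22, 32]:

lo=0, hi=8, mid=4, arr[mid]=10 -> 10 > 8, search left half
lo=0, hi=3, mid=1, arr[mid]=6 -> 6 < 8, search right half
lo=2, hi=3, mid=2, arr[mid]=7 -> 7 < 8, search right half
lo=3, hi=3, mid=3, arr[mid]=8 -> Found target at index 3!

Binary search finds 8 at index 3 after 4 comparisons. The search repeatedly halves the search space by comparing with the middle element.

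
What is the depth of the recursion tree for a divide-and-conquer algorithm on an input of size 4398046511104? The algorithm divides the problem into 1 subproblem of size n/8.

For divide and conquer with division factor 8:

Problem sizes at each level:
Level 0: 4398046511104
Level 1: 549755813888
Level 2: 68719476736
Level 3: 8589934592
Level 4: 1073741824
Level 5: 134217728
Level 6: 16777216
Level 7: 2097152
Level 8: 262144
Level 9: 32768
Level 10: 4096
Level 11: 512
Level 12: 64
Level 13: 8
Level 14: 1

The root is level 0 and the size-1 base case is level 14 (the tree spans levels 0 through 14, i.e. 15 levels counting the root), so the depth is the number of divisions: log_8(4398046511104) = 14

The recursion tree depth is log_8(4398046511104) = 14. At each level, the problem size is divided by 8, so it takes 14 divisions to reduce to a base case of size 1. The algorithm makes 1 recursive call at each level.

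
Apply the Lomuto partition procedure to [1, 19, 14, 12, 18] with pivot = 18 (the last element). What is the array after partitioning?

Lomuto partition with pivot = 18:

Initial array: [1, 19, 14, 12, 18]

arr[0]=1 <= 18: swap with position 0, array becomes [1, 19, 14, 12, 18]
arr[1]=19 > 18: no swap
arr[2]=14 <= 18: swap with position 1, array becomes [1, 14, 19, 12, 18]
arr[3]=12 <= 18: swap with position 2, array becomes [1, 14, 12, 19, 18]

Place pivot at position 3: [1, 14, 12, 18, 19]
Pivot position: 3

After partitioning with pivot 18, the array becomes [1, 14, 12, 18, 19]. The pivot is placed at index 3. All elements to the left of the pivot are <= 18, and all elements to the right are > 18.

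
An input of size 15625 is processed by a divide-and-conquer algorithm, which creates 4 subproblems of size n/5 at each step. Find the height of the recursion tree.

For divide and conquer with division factor 5:

Problem sizes at each level:
Level 0: 15625
Level 1: 3125
Level 2: 625
Level 3: 125
Level 4: 25
Level 5: 5
Level 6: 1

The root is level 0 and the size-1 base case is level 6 (the tree spans levels 0 through 6, i.e. 7 levels counting the root), so the depth is the number of divisions: log_5(15625) = 6

The recursion tree depth is log_5(15625) = 6. At each level, the problem size is divided by 5, so it takes 6 divisions to reduce to a base case of size 1. The algorithm makes 4 recursive calls at each level.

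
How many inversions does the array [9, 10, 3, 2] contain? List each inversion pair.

Finding inversions in [9, 10, 3, 2]:

(0, 2): arr[0]=9 > arr[2]=3
(0, 3): arr[0]=9 > arr[3]=2
(1, 2): arr[1]=10 > arr[2]=3
(1, 3): arr[1]=10 > arr[3]=2
(2, 3): arr[2]=3 > arr[3]=2

Total inversions: 5

The array has 5 inversion(s): (0,2), (0,3), (1,2), (1,3), (2,3). Each pair (i,j) satisfies i < j and arr[i] > arr[j].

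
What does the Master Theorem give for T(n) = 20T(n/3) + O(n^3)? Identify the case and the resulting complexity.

Master Theorem for T(n) = 20T(n/3) + O(n^3):

a = 20, b = 3, c = 3
log_b(a) = log_3(20) = 2.7268

Case 3: c = 3 > log_3(20) = 2.7268
T(n) = O(n^3) = O(n^3)

For T(n) = 20T(n/3) + O(n^3): log_3(20) = 2.7268. This is Case 3 of the Master Theorem (c > log_b(a), work dominated by root), giving O(n^3).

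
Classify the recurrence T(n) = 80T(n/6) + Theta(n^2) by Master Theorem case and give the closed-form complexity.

Master Theorem for T(n) = 80T(n/6) + O(n^2):

a = 80, b = 6, c = 2
log_b(a) = log_6(80) = 2.4457

Case 1: c = 2 < log_6(80) = 2.4457
T(n) = O(n^(log_6 80))

For T(n) = 80T(n/6) + O(n^2): log_6(80) = 2.4457. This is Case 1 of the Master Theorem (c < log_b(a), work dominated by leaves), giving O(n^(log_6 80)).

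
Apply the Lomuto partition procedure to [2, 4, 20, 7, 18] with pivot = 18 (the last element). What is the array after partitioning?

Lomuto partition with pivot = 18:

Initial array: [2, 4, 20, 7, 18]

arr[0]=2 <= 18: swap with position 0, array becomes [2, 4, 20, 7, 18]
arr[1]=4 <= 18: swap with position 1, array becomes [2, 4, 20, 7, 18]
arr[2]=20 > 18: no swap
arr[3]=7 <= 18: swap with position 2, array becomes [2, 4, 7, 20, 18]

Place pivot at position 3: [2, 4, 7, 18, 20]
Pivot position: 3

After partitioning with pivot 18, the array becomes [2, 4, 7, 18, 20]. The pivot is placed at index 3. All elements to the left of the pivot are <= 18, and all elements to the right are > 18.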